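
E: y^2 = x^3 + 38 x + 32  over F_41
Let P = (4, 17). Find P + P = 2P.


Doubling: s = (3 x1^2 + a) / (2 y1)
s = (3*4^2 + 38) / (2*17) mod 41 = 17
x3 = s^2 - 2 x1 mod 41 = 17^2 - 2*4 = 35
y3 = s (x1 - x3) - y1 mod 41 = 17 * (4 - 35) - 17 = 30

2P = (35, 30)


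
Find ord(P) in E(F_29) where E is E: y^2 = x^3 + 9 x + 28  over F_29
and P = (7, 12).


Compute successive multiples of P until we hit O:
  1P = (7, 12)
  2P = (21, 13)
  3P = (5, 13)
  4P = (10, 4)
  5P = (3, 16)
  6P = (20, 1)
  7P = (1, 3)
  8P = (16, 18)
  ... (continuing to 26P)
  26P = O

ord(P) = 26


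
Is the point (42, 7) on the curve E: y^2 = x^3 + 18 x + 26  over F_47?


Check whether y^2 = x^3 + 18 x + 26 (mod 47) for (x, y) = (42, 7).
LHS: y^2 = 7^2 mod 47 = 2
RHS: x^3 + 18 x + 26 = 42^3 + 18*42 + 26 mod 47 = 46
LHS != RHS

No, not on the curve


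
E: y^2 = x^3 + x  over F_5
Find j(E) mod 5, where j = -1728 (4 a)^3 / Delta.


Delta = -16(4 a^3 + 27 b^2) mod 5 = 1
-1728 * (4 a)^3 = -1728 * (4*1)^3 mod 5 = 3
j = 3 * 1^(-1) mod 5 = 3

j = 3 (mod 5)


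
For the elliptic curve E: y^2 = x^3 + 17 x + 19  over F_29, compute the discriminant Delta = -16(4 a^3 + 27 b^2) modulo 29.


4 a^3 + 27 b^2 = 4*17^3 + 27*19^2 = 19652 + 9747 = 29399
Delta = -16 * (29399) = -470384
Delta mod 29 = 25

Delta = 25 (mod 29)


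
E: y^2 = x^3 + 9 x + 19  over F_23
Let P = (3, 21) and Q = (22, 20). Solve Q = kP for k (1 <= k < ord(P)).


Enumerate multiples of P until we hit Q = (22, 20):
  1P = (3, 21)
  2P = (6, 6)
  3P = (16, 21)
  4P = (4, 2)
  5P = (9, 1)
  6P = (17, 18)
  7P = (21, 19)
  8P = (1, 12)
  9P = (22, 20)
Match found at i = 9.

k = 9


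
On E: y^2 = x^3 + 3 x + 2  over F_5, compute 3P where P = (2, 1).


k = 3 = 11_2 (binary, LSB first: 11)
Double-and-add from P = (2, 1):
  bit 0 = 1: acc = O + (2, 1) = (2, 1)
  bit 1 = 1: acc = (2, 1) + (1, 4) = (1, 1)

3P = (1, 1)


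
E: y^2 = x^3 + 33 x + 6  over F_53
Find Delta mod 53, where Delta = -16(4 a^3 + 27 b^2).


4 a^3 + 27 b^2 = 4*33^3 + 27*6^2 = 143748 + 972 = 144720
Delta = -16 * (144720) = -2315520
Delta mod 53 = 50

Delta = 50 (mod 53)


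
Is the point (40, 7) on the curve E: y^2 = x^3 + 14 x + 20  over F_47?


Check whether y^2 = x^3 + 14 x + 20 (mod 47) for (x, y) = (40, 7).
LHS: y^2 = 7^2 mod 47 = 2
RHS: x^3 + 14 x + 20 = 40^3 + 14*40 + 20 mod 47 = 2
LHS = RHS

Yes, on the curve


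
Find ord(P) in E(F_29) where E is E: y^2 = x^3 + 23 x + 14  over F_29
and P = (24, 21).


Compute successive multiples of P until we hit O:
  1P = (24, 21)
  2P = (9, 14)
  3P = (18, 5)
  4P = (7, 5)
  5P = (3, 9)
  6P = (26, 11)
  7P = (4, 24)
  8P = (14, 21)
  ... (continuing to 29P)
  29P = O

ord(P) = 29


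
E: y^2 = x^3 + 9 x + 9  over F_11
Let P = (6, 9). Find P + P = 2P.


Doubling: s = (3 x1^2 + a) / (2 y1)
s = (3*6^2 + 9) / (2*9) mod 11 = 1
x3 = s^2 - 2 x1 mod 11 = 1^2 - 2*6 = 0
y3 = s (x1 - x3) - y1 mod 11 = 1 * (6 - 0) - 9 = 8

2P = (0, 8)


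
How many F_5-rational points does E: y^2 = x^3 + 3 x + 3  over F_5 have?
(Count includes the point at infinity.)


For each x in F_5, count y with y^2 = x^3 + 3 x + 3 mod 5:
  x = 3: RHS = 4, y in [2, 3]  -> 2 point(s)
  x = 4: RHS = 4, y in [2, 3]  -> 2 point(s)
Affine points: 4. Add the point at infinity: total = 5.

#E(F_5) = 5


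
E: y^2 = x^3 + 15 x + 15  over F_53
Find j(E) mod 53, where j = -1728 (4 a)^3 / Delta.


Delta = -16(4 a^3 + 27 b^2) mod 53 = 30
-1728 * (4 a)^3 = -1728 * (4*15)^3 mod 53 = 48
j = 48 * 30^(-1) mod 53 = 44

j = 44 (mod 53)


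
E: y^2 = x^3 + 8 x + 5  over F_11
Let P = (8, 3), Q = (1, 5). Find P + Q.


P != Q, so use the chord formula.
s = (y2 - y1) / (x2 - x1) = (2) / (4) mod 11 = 6
x3 = s^2 - x1 - x2 mod 11 = 6^2 - 8 - 1 = 5
y3 = s (x1 - x3) - y1 mod 11 = 6 * (8 - 5) - 3 = 4

P + Q = (5, 4)


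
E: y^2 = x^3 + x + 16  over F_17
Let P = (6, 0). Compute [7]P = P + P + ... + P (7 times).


k = 7 = 111_2 (binary, LSB first: 111)
Double-and-add from P = (6, 0):
  bit 0 = 1: acc = O + (6, 0) = (6, 0)
  bit 1 = 1: acc = (6, 0) + O = (6, 0)
  bit 2 = 1: acc = (6, 0) + O = (6, 0)

7P = (6, 0)


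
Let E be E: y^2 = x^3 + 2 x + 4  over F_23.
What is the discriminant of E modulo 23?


4 a^3 + 27 b^2 = 4*2^3 + 27*4^2 = 32 + 432 = 464
Delta = -16 * (464) = -7424
Delta mod 23 = 5

Delta = 5 (mod 23)


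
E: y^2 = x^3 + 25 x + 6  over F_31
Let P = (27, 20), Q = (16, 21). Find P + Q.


P != Q, so use the chord formula.
s = (y2 - y1) / (x2 - x1) = (1) / (20) mod 31 = 14
x3 = s^2 - x1 - x2 mod 31 = 14^2 - 27 - 16 = 29
y3 = s (x1 - x3) - y1 mod 31 = 14 * (27 - 29) - 20 = 14

P + Q = (29, 14)


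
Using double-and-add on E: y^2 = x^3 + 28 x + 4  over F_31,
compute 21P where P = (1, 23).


k = 21 = 10101_2 (binary, LSB first: 10101)
Double-and-add from P = (1, 23):
  bit 0 = 1: acc = O + (1, 23) = (1, 23)
  bit 1 = 0: acc unchanged = (1, 23)
  bit 2 = 1: acc = (1, 23) + (18, 4) = (14, 28)
  bit 3 = 0: acc unchanged = (14, 28)
  bit 4 = 1: acc = (14, 28) + (27, 13) = (26, 24)

21P = (26, 24)


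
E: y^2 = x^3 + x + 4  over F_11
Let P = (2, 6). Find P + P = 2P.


Doubling: s = (3 x1^2 + a) / (2 y1)
s = (3*2^2 + 1) / (2*6) mod 11 = 2
x3 = s^2 - 2 x1 mod 11 = 2^2 - 2*2 = 0
y3 = s (x1 - x3) - y1 mod 11 = 2 * (2 - 0) - 6 = 9

2P = (0, 9)


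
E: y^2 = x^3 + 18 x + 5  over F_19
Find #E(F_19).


For each x in F_19, count y with y^2 = x^3 + 18 x + 5 mod 19:
  x = 0: RHS = 5, y in [9, 10]  -> 2 point(s)
  x = 1: RHS = 5, y in [9, 10]  -> 2 point(s)
  x = 2: RHS = 11, y in [7, 12]  -> 2 point(s)
  x = 5: RHS = 11, y in [7, 12]  -> 2 point(s)
  x = 6: RHS = 6, y in [5, 14]  -> 2 point(s)
  x = 10: RHS = 7, y in [8, 11]  -> 2 point(s)
  x = 12: RHS = 11, y in [7, 12]  -> 2 point(s)
  x = 13: RHS = 4, y in [2, 17]  -> 2 point(s)
  x = 16: RHS = 0, y in [0]  -> 1 point(s)
  x = 18: RHS = 5, y in [9, 10]  -> 2 point(s)
Affine points: 19. Add the point at infinity: total = 20.

#E(F_19) = 20


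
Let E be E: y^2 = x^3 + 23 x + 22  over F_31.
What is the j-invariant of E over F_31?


Delta = -16(4 a^3 + 27 b^2) mod 31 = 8
-1728 * (4 a)^3 = -1728 * (4*23)^3 mod 31 = 23
j = 23 * 8^(-1) mod 31 = 30

j = 30 (mod 31)


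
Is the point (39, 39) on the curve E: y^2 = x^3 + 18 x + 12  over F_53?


Check whether y^2 = x^3 + 18 x + 12 (mod 53) for (x, y) = (39, 39).
LHS: y^2 = 39^2 mod 53 = 37
RHS: x^3 + 18 x + 12 = 39^3 + 18*39 + 12 mod 53 = 37
LHS = RHS

Yes, on the curve


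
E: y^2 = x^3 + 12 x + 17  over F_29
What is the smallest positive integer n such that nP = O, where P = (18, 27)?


Compute successive multiples of P until we hit O:
  1P = (18, 27)
  2P = (15, 18)
  3P = (5, 12)
  4P = (19, 12)
  5P = (14, 0)
  6P = (19, 17)
  7P = (5, 17)
  8P = (15, 11)
  ... (continuing to 10P)
  10P = O

ord(P) = 10


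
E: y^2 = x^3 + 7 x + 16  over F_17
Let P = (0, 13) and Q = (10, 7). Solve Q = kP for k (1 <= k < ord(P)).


Enumerate multiples of P until we hit Q = (10, 7):
  1P = (0, 13)
  2P = (9, 14)
  3P = (12, 14)
  4P = (3, 8)
  5P = (13, 3)
  6P = (6, 6)
  7P = (10, 10)
  8P = (11, 9)
  9P = (14, 6)
  10P = (16, 12)
  11P = (2, 2)
  12P = (7, 0)
  13P = (2, 15)
  14P = (16, 5)
  15P = (14, 11)
  16P = (11, 8)
  17P = (10, 7)
Match found at i = 17.

k = 17


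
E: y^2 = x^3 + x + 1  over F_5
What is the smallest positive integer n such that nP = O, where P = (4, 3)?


Compute successive multiples of P until we hit O:
  1P = (4, 3)
  2P = (3, 1)
  3P = (2, 1)
  4P = (0, 1)
  5P = (0, 4)
  6P = (2, 4)
  7P = (3, 4)
  8P = (4, 2)
  ... (continuing to 9P)
  9P = O

ord(P) = 9


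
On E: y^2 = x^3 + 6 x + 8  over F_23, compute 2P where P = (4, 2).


Doubling: s = (3 x1^2 + a) / (2 y1)
s = (3*4^2 + 6) / (2*2) mod 23 = 2
x3 = s^2 - 2 x1 mod 23 = 2^2 - 2*4 = 19
y3 = s (x1 - x3) - y1 mod 23 = 2 * (4 - 19) - 2 = 14

2P = (19, 14)


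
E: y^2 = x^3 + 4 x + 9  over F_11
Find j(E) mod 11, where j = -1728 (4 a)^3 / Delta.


Delta = -16(4 a^3 + 27 b^2) mod 11 = 6
-1728 * (4 a)^3 = -1728 * (4*4)^3 mod 11 = 7
j = 7 * 6^(-1) mod 11 = 3

j = 3 (mod 11)


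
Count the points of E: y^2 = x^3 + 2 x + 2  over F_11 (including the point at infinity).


For each x in F_11, count y with y^2 = x^3 + 2 x + 2 mod 11:
  x = 1: RHS = 5, y in [4, 7]  -> 2 point(s)
  x = 2: RHS = 3, y in [5, 6]  -> 2 point(s)
  x = 5: RHS = 5, y in [4, 7]  -> 2 point(s)
  x = 9: RHS = 1, y in [1, 10]  -> 2 point(s)
Affine points: 8. Add the point at infinity: total = 9.

#E(F_11) = 9


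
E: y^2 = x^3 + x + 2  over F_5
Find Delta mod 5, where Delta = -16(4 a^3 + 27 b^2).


4 a^3 + 27 b^2 = 4*1^3 + 27*2^2 = 4 + 108 = 112
Delta = -16 * (112) = -1792
Delta mod 5 = 3

Delta = 3 (mod 5)


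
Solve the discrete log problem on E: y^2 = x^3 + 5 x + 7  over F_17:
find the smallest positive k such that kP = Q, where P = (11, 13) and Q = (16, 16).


Enumerate multiples of P until we hit Q = (16, 16):
  1P = (11, 13)
  2P = (3, 10)
  3P = (5, 2)
  4P = (2, 12)
  5P = (8, 10)
  6P = (16, 16)
Match found at i = 6.

k = 6


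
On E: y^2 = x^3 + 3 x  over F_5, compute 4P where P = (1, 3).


k = 4 = 100_2 (binary, LSB first: 001)
Double-and-add from P = (1, 3):
  bit 0 = 0: acc unchanged = O
  bit 1 = 0: acc unchanged = O
  bit 2 = 1: acc = O + (1, 2) = (1, 2)

4P = (1, 2)


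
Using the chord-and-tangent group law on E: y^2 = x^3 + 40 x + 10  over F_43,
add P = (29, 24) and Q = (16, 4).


P != Q, so use the chord formula.
s = (y2 - y1) / (x2 - x1) = (23) / (30) mod 43 = 28
x3 = s^2 - x1 - x2 mod 43 = 28^2 - 29 - 16 = 8
y3 = s (x1 - x3) - y1 mod 43 = 28 * (29 - 8) - 24 = 5

P + Q = (8, 5)


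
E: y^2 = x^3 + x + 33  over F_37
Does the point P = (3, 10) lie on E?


Check whether y^2 = x^3 + 1 x + 33 (mod 37) for (x, y) = (3, 10).
LHS: y^2 = 10^2 mod 37 = 26
RHS: x^3 + 1 x + 33 = 3^3 + 1*3 + 33 mod 37 = 26
LHS = RHS

Yes, on the curve


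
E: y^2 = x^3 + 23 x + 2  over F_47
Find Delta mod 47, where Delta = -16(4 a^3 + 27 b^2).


4 a^3 + 27 b^2 = 4*23^3 + 27*2^2 = 48668 + 108 = 48776
Delta = -16 * (48776) = -780416
Delta mod 47 = 19

Delta = 19 (mod 47)


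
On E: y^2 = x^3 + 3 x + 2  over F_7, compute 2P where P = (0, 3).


Doubling: s = (3 x1^2 + a) / (2 y1)
s = (3*0^2 + 3) / (2*3) mod 7 = 4
x3 = s^2 - 2 x1 mod 7 = 4^2 - 2*0 = 2
y3 = s (x1 - x3) - y1 mod 7 = 4 * (0 - 2) - 3 = 3

2P = (2, 3)


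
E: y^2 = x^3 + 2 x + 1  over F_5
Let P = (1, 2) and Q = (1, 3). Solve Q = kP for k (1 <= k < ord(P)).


Enumerate multiples of P until we hit Q = (1, 3):
  1P = (1, 2)
  2P = (3, 3)
  3P = (0, 1)
  4P = (0, 4)
  5P = (3, 2)
  6P = (1, 3)
Match found at i = 6.

k = 6


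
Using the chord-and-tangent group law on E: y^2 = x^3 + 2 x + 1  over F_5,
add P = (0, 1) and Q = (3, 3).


P != Q, so use the chord formula.
s = (y2 - y1) / (x2 - x1) = (2) / (3) mod 5 = 4
x3 = s^2 - x1 - x2 mod 5 = 4^2 - 0 - 3 = 3
y3 = s (x1 - x3) - y1 mod 5 = 4 * (0 - 3) - 1 = 2

P + Q = (3, 2)


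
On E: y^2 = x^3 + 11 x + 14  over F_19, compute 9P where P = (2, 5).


k = 9 = 1001_2 (binary, LSB first: 1001)
Double-and-add from P = (2, 5):
  bit 0 = 1: acc = O + (2, 5) = (2, 5)
  bit 1 = 0: acc unchanged = (2, 5)
  bit 2 = 0: acc unchanged = (2, 5)
  bit 3 = 1: acc = (2, 5) + (16, 12) = (6, 12)

9P = (6, 12)


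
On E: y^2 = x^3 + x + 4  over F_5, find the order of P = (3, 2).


Compute successive multiples of P until we hit O:
  1P = (3, 2)
  2P = (3, 3)
  3P = O

ord(P) = 3


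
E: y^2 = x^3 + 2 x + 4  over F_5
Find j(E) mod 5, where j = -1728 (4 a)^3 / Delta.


Delta = -16(4 a^3 + 27 b^2) mod 5 = 1
-1728 * (4 a)^3 = -1728 * (4*2)^3 mod 5 = 4
j = 4 * 1^(-1) mod 5 = 4

j = 4 (mod 5)


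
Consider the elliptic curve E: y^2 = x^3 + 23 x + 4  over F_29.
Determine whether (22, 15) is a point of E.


Check whether y^2 = x^3 + 23 x + 4 (mod 29) for (x, y) = (22, 15).
LHS: y^2 = 15^2 mod 29 = 22
RHS: x^3 + 23 x + 4 = 22^3 + 23*22 + 4 mod 29 = 22
LHS = RHS

Yes, on the curve


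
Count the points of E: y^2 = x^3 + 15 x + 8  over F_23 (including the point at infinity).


For each x in F_23, count y with y^2 = x^3 + 15 x + 8 mod 23:
  x = 0: RHS = 8, y in [10, 13]  -> 2 point(s)
  x = 1: RHS = 1, y in [1, 22]  -> 2 point(s)
  x = 2: RHS = 0, y in [0]  -> 1 point(s)
  x = 5: RHS = 1, y in [1, 22]  -> 2 point(s)
  x = 10: RHS = 8, y in [10, 13]  -> 2 point(s)
  x = 11: RHS = 9, y in [3, 20]  -> 2 point(s)
  x = 13: RHS = 8, y in [10, 13]  -> 2 point(s)
  x = 14: RHS = 18, y in [8, 15]  -> 2 point(s)
  x = 17: RHS = 1, y in [1, 22]  -> 2 point(s)
  x = 21: RHS = 16, y in [4, 19]  -> 2 point(s)
Affine points: 19. Add the point at infinity: total = 20.

#E(F_23) = 20


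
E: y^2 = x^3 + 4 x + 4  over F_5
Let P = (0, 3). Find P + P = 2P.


Doubling: s = (3 x1^2 + a) / (2 y1)
s = (3*0^2 + 4) / (2*3) mod 5 = 4
x3 = s^2 - 2 x1 mod 5 = 4^2 - 2*0 = 1
y3 = s (x1 - x3) - y1 mod 5 = 4 * (0 - 1) - 3 = 3

2P = (1, 3)


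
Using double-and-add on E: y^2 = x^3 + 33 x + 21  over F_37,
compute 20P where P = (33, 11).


k = 20 = 10100_2 (binary, LSB first: 00101)
Double-and-add from P = (33, 11):
  bit 0 = 0: acc unchanged = O
  bit 1 = 0: acc unchanged = O
  bit 2 = 1: acc = O + (23, 16) = (23, 16)
  bit 3 = 0: acc unchanged = (23, 16)
  bit 4 = 1: acc = (23, 16) + (3, 6) = (2, 13)

20P = (2, 13)


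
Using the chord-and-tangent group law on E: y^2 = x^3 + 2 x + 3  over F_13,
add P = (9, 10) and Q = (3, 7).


P != Q, so use the chord formula.
s = (y2 - y1) / (x2 - x1) = (10) / (7) mod 13 = 7
x3 = s^2 - x1 - x2 mod 13 = 7^2 - 9 - 3 = 11
y3 = s (x1 - x3) - y1 mod 13 = 7 * (9 - 11) - 10 = 2

P + Q = (11, 2)


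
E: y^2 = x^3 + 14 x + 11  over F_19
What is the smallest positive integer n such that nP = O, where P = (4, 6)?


Compute successive multiples of P until we hit O:
  1P = (4, 6)
  2P = (15, 10)
  3P = (5, 4)
  4P = (14, 14)
  5P = (10, 12)
  6P = (6, 11)
  7P = (1, 11)
  8P = (2, 16)
  ... (continuing to 25P)
  25P = O

ord(P) = 25


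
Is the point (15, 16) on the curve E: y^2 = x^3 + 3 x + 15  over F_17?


Check whether y^2 = x^3 + 3 x + 15 (mod 17) for (x, y) = (15, 16).
LHS: y^2 = 16^2 mod 17 = 1
RHS: x^3 + 3 x + 15 = 15^3 + 3*15 + 15 mod 17 = 1
LHS = RHS

Yes, on the curve


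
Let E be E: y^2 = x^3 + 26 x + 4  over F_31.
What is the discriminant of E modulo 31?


4 a^3 + 27 b^2 = 4*26^3 + 27*4^2 = 70304 + 432 = 70736
Delta = -16 * (70736) = -1131776
Delta mod 31 = 3

Delta = 3 (mod 31)


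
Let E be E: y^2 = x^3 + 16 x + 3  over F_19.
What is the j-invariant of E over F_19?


Delta = -16(4 a^3 + 27 b^2) mod 19 = 6
-1728 * (4 a)^3 = -1728 * (4*16)^3 mod 19 = 1
j = 1 * 6^(-1) mod 19 = 16

j = 16 (mod 19)


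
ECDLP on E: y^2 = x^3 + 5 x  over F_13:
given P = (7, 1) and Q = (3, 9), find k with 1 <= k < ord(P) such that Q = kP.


Enumerate multiples of P until we hit Q = (3, 9):
  1P = (7, 1)
  2P = (3, 4)
  3P = (6, 8)
  4P = (10, 7)
  5P = (0, 0)
  6P = (10, 6)
  7P = (6, 5)
  8P = (3, 9)
Match found at i = 8.

k = 8


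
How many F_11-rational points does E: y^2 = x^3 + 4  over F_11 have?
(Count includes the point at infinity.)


For each x in F_11, count y with y^2 = x^3 + 0 x + 4 mod 11:
  x = 0: RHS = 4, y in [2, 9]  -> 2 point(s)
  x = 1: RHS = 5, y in [4, 7]  -> 2 point(s)
  x = 2: RHS = 1, y in [1, 10]  -> 2 point(s)
  x = 3: RHS = 9, y in [3, 8]  -> 2 point(s)
  x = 6: RHS = 0, y in [0]  -> 1 point(s)
  x = 10: RHS = 3, y in [5, 6]  -> 2 point(s)
Affine points: 11. Add the point at infinity: total = 12.

#E(F_11) = 12


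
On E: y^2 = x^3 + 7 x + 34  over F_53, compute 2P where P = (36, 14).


Doubling: s = (3 x1^2 + a) / (2 y1)
s = (3*36^2 + 7) / (2*14) mod 53 = 35
x3 = s^2 - 2 x1 mod 53 = 35^2 - 2*36 = 40
y3 = s (x1 - x3) - y1 mod 53 = 35 * (36 - 40) - 14 = 5

2P = (40, 5)


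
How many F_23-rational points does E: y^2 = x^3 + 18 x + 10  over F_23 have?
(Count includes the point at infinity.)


For each x in F_23, count y with y^2 = x^3 + 18 x + 10 mod 23:
  x = 1: RHS = 6, y in [11, 12]  -> 2 point(s)
  x = 2: RHS = 8, y in [10, 13]  -> 2 point(s)
  x = 4: RHS = 8, y in [10, 13]  -> 2 point(s)
  x = 5: RHS = 18, y in [8, 15]  -> 2 point(s)
  x = 6: RHS = 12, y in [9, 14]  -> 2 point(s)
  x = 9: RHS = 4, y in [2, 21]  -> 2 point(s)
  x = 13: RHS = 3, y in [7, 16]  -> 2 point(s)
  x = 14: RHS = 16, y in [4, 19]  -> 2 point(s)
  x = 16: RHS = 1, y in [1, 22]  -> 2 point(s)
  x = 17: RHS = 8, y in [10, 13]  -> 2 point(s)
  x = 18: RHS = 2, y in [5, 18]  -> 2 point(s)
  x = 19: RHS = 12, y in [9, 14]  -> 2 point(s)
  x = 21: RHS = 12, y in [9, 14]  -> 2 point(s)
Affine points: 26. Add the point at infinity: total = 27.

#E(F_23) = 27


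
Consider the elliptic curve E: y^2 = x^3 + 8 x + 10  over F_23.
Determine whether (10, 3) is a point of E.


Check whether y^2 = x^3 + 8 x + 10 (mod 23) for (x, y) = (10, 3).
LHS: y^2 = 3^2 mod 23 = 9
RHS: x^3 + 8 x + 10 = 10^3 + 8*10 + 10 mod 23 = 9
LHS = RHS

Yes, on the curve


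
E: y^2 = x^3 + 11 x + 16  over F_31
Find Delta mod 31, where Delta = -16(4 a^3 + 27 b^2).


4 a^3 + 27 b^2 = 4*11^3 + 27*16^2 = 5324 + 6912 = 12236
Delta = -16 * (12236) = -195776
Delta mod 31 = 20

Delta = 20 (mod 31)


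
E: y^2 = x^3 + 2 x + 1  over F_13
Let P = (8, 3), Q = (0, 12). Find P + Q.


P != Q, so use the chord formula.
s = (y2 - y1) / (x2 - x1) = (9) / (5) mod 13 = 7
x3 = s^2 - x1 - x2 mod 13 = 7^2 - 8 - 0 = 2
y3 = s (x1 - x3) - y1 mod 13 = 7 * (8 - 2) - 3 = 0

P + Q = (2, 0)


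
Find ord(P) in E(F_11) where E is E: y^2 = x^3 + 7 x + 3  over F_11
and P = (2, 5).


Compute successive multiples of P until we hit O:
  1P = (2, 5)
  2P = (5, 8)
  3P = (5, 3)
  4P = (2, 6)
  5P = O

ord(P) = 5


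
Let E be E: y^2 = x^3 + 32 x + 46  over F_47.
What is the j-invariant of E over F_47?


Delta = -16(4 a^3 + 27 b^2) mod 47 = 26
-1728 * (4 a)^3 = -1728 * (4*32)^3 mod 47 = 38
j = 38 * 26^(-1) mod 47 = 34

j = 34 (mod 47)


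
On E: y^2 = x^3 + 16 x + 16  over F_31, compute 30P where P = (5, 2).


k = 30 = 11110_2 (binary, LSB first: 01111)
Double-and-add from P = (5, 2):
  bit 0 = 0: acc unchanged = O
  bit 1 = 1: acc = O + (29, 10) = (29, 10)
  bit 2 = 1: acc = (29, 10) + (1, 23) = (6, 7)
  bit 3 = 1: acc = (6, 7) + (16, 20) = (11, 2)
  bit 4 = 1: acc = (11, 2) + (0, 27) = (8, 25)

30P = (8, 25)


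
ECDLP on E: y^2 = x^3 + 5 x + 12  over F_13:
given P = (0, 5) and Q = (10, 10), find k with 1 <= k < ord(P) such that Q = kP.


Enumerate multiples of P until we hit Q = (10, 10):
  1P = (0, 5)
  2P = (10, 3)
  3P = (2, 11)
  4P = (7, 0)
  5P = (2, 2)
  6P = (10, 10)
Match found at i = 6.

k = 6


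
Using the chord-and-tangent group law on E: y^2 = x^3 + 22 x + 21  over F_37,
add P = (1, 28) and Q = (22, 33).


P != Q, so use the chord formula.
s = (y2 - y1) / (x2 - x1) = (5) / (21) mod 37 = 2
x3 = s^2 - x1 - x2 mod 37 = 2^2 - 1 - 22 = 18
y3 = s (x1 - x3) - y1 mod 37 = 2 * (1 - 18) - 28 = 12

P + Q = (18, 12)


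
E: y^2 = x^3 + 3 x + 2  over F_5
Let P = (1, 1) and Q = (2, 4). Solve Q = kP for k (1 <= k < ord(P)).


Enumerate multiples of P until we hit Q = (2, 4):
  1P = (1, 1)
  2P = (2, 1)
  3P = (2, 4)
Match found at i = 3.

k = 3


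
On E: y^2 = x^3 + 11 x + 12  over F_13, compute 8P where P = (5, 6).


k = 8 = 1000_2 (binary, LSB first: 0001)
Double-and-add from P = (5, 6):
  bit 0 = 0: acc unchanged = O
  bit 1 = 0: acc unchanged = O
  bit 2 = 0: acc unchanged = O
  bit 3 = 1: acc = O + (12, 0) = (12, 0)

8P = (12, 0)


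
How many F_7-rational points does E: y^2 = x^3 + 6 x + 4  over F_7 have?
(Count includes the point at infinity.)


For each x in F_7, count y with y^2 = x^3 + 6 x + 4 mod 7:
  x = 0: RHS = 4, y in [2, 5]  -> 2 point(s)
  x = 1: RHS = 4, y in [2, 5]  -> 2 point(s)
  x = 3: RHS = 0, y in [0]  -> 1 point(s)
  x = 4: RHS = 1, y in [1, 6]  -> 2 point(s)
  x = 6: RHS = 4, y in [2, 5]  -> 2 point(s)
Affine points: 9. Add the point at infinity: total = 10.

#E(F_7) = 10


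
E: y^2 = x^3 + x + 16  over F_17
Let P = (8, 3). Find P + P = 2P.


Doubling: s = (3 x1^2 + a) / (2 y1)
s = (3*8^2 + 1) / (2*3) mod 17 = 1
x3 = s^2 - 2 x1 mod 17 = 1^2 - 2*8 = 2
y3 = s (x1 - x3) - y1 mod 17 = 1 * (8 - 2) - 3 = 3

2P = (2, 3)


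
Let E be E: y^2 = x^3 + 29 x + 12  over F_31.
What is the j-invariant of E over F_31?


Delta = -16(4 a^3 + 27 b^2) mod 31 = 25
-1728 * (4 a)^3 = -1728 * (4*29)^3 mod 31 = 27
j = 27 * 25^(-1) mod 31 = 11

j = 11 (mod 31)


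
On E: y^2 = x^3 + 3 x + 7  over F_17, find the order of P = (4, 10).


Compute successive multiples of P until we hit O:
  1P = (4, 10)
  2P = (9, 7)
  3P = (3, 3)
  4P = (8, 13)
  5P = (13, 13)
  6P = (2, 2)
  7P = (10, 0)
  8P = (2, 15)
  ... (continuing to 14P)
  14P = O

ord(P) = 14


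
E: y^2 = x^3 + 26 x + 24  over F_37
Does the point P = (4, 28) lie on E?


Check whether y^2 = x^3 + 26 x + 24 (mod 37) for (x, y) = (4, 28).
LHS: y^2 = 28^2 mod 37 = 7
RHS: x^3 + 26 x + 24 = 4^3 + 26*4 + 24 mod 37 = 7
LHS = RHS

Yes, on the curve


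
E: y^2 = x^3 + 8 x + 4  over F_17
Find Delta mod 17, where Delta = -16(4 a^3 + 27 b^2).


4 a^3 + 27 b^2 = 4*8^3 + 27*4^2 = 2048 + 432 = 2480
Delta = -16 * (2480) = -39680
Delta mod 17 = 15

Delta = 15 (mod 17)


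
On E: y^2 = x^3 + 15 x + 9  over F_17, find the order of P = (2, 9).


Compute successive multiples of P until we hit O:
  1P = (2, 9)
  2P = (11, 3)
  3P = (12, 9)
  4P = (3, 8)
  5P = (13, 2)
  6P = (1, 12)
  7P = (6, 3)
  8P = (7, 7)
  ... (continuing to 19P)
  19P = O

ord(P) = 19


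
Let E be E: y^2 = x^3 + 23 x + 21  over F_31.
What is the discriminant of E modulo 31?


4 a^3 + 27 b^2 = 4*23^3 + 27*21^2 = 48668 + 11907 = 60575
Delta = -16 * (60575) = -969200
Delta mod 31 = 15

Delta = 15 (mod 31)


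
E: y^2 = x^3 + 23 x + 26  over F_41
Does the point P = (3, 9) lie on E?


Check whether y^2 = x^3 + 23 x + 26 (mod 41) for (x, y) = (3, 9).
LHS: y^2 = 9^2 mod 41 = 40
RHS: x^3 + 23 x + 26 = 3^3 + 23*3 + 26 mod 41 = 40
LHS = RHS

Yes, on the curve


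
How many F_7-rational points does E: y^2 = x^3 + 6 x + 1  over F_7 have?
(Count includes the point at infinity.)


For each x in F_7, count y with y^2 = x^3 + 6 x + 1 mod 7:
  x = 0: RHS = 1, y in [1, 6]  -> 2 point(s)
  x = 1: RHS = 1, y in [1, 6]  -> 2 point(s)
  x = 2: RHS = 0, y in [0]  -> 1 point(s)
  x = 3: RHS = 4, y in [2, 5]  -> 2 point(s)
  x = 5: RHS = 2, y in [3, 4]  -> 2 point(s)
  x = 6: RHS = 1, y in [1, 6]  -> 2 point(s)
Affine points: 11. Add the point at infinity: total = 12.

#E(F_7) = 12


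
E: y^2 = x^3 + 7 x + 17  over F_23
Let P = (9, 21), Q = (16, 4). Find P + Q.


P != Q, so use the chord formula.
s = (y2 - y1) / (x2 - x1) = (6) / (7) mod 23 = 14
x3 = s^2 - x1 - x2 mod 23 = 14^2 - 9 - 16 = 10
y3 = s (x1 - x3) - y1 mod 23 = 14 * (9 - 10) - 21 = 11

P + Q = (10, 11)


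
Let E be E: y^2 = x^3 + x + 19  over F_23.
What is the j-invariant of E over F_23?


Delta = -16(4 a^3 + 27 b^2) mod 23 = 16
-1728 * (4 a)^3 = -1728 * (4*1)^3 mod 23 = 15
j = 15 * 16^(-1) mod 23 = 11

j = 11 (mod 23)


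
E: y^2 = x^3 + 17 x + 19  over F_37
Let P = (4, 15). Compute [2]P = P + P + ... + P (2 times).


k = 2 = 10_2 (binary, LSB first: 01)
Double-and-add from P = (4, 15):
  bit 0 = 0: acc unchanged = O
  bit 1 = 1: acc = O + (8, 1) = (8, 1)

2P = (8, 1)


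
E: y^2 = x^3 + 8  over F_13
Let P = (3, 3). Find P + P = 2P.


Doubling: s = (3 x1^2 + a) / (2 y1)
s = (3*3^2 + 0) / (2*3) mod 13 = 11
x3 = s^2 - 2 x1 mod 13 = 11^2 - 2*3 = 11
y3 = s (x1 - x3) - y1 mod 13 = 11 * (3 - 11) - 3 = 0

2P = (11, 0)


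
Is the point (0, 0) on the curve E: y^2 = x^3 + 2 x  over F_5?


Check whether y^2 = x^3 + 2 x + 0 (mod 5) for (x, y) = (0, 0).
LHS: y^2 = 0^2 mod 5 = 0
RHS: x^3 + 2 x + 0 = 0^3 + 2*0 + 0 mod 5 = 0
LHS = RHS

Yes, on the curve


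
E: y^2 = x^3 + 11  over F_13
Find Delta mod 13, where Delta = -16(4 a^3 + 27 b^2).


4 a^3 + 27 b^2 = 4*0^3 + 27*11^2 = 0 + 3267 = 3267
Delta = -16 * (3267) = -52272
Delta mod 13 = 1

Delta = 1 (mod 13)


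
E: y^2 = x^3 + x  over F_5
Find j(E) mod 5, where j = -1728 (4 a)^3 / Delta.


Delta = -16(4 a^3 + 27 b^2) mod 5 = 1
-1728 * (4 a)^3 = -1728 * (4*1)^3 mod 5 = 3
j = 3 * 1^(-1) mod 5 = 3

j = 3 (mod 5)


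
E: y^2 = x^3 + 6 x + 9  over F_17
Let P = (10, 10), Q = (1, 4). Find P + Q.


P != Q, so use the chord formula.
s = (y2 - y1) / (x2 - x1) = (11) / (8) mod 17 = 12
x3 = s^2 - x1 - x2 mod 17 = 12^2 - 10 - 1 = 14
y3 = s (x1 - x3) - y1 mod 17 = 12 * (10 - 14) - 10 = 10

P + Q = (14, 10)


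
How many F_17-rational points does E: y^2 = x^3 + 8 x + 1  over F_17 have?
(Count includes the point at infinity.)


For each x in F_17, count y with y^2 = x^3 + 8 x + 1 mod 17:
  x = 0: RHS = 1, y in [1, 16]  -> 2 point(s)
  x = 2: RHS = 8, y in [5, 12]  -> 2 point(s)
  x = 3: RHS = 1, y in [1, 16]  -> 2 point(s)
  x = 5: RHS = 13, y in [8, 9]  -> 2 point(s)
  x = 7: RHS = 9, y in [3, 14]  -> 2 point(s)
  x = 8: RHS = 16, y in [4, 13]  -> 2 point(s)
  x = 11: RHS = 9, y in [3, 14]  -> 2 point(s)
  x = 14: RHS = 1, y in [1, 16]  -> 2 point(s)
  x = 16: RHS = 9, y in [3, 14]  -> 2 point(s)
Affine points: 18. Add the point at infinity: total = 19.

#E(F_17) = 19


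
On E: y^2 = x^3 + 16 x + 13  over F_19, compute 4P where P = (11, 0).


k = 4 = 100_2 (binary, LSB first: 001)
Double-and-add from P = (11, 0):
  bit 0 = 0: acc unchanged = O
  bit 1 = 0: acc unchanged = O
  bit 2 = 1: acc = O + O = O

4P = O


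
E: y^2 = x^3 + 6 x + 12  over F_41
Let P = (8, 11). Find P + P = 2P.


Doubling: s = (3 x1^2 + a) / (2 y1)
s = (3*8^2 + 6) / (2*11) mod 41 = 9
x3 = s^2 - 2 x1 mod 41 = 9^2 - 2*8 = 24
y3 = s (x1 - x3) - y1 mod 41 = 9 * (8 - 24) - 11 = 9

2P = (24, 9)


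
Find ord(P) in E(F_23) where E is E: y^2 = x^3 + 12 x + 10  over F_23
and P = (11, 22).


Compute successive multiples of P until we hit O:
  1P = (11, 22)
  2P = (19, 6)
  3P = (20, 19)
  4P = (10, 16)
  5P = (15, 0)
  6P = (10, 7)
  7P = (20, 4)
  8P = (19, 17)
  ... (continuing to 10P)
  10P = O

ord(P) = 10


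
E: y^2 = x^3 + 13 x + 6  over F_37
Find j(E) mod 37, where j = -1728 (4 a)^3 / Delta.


Delta = -16(4 a^3 + 27 b^2) mod 37 = 17
-1728 * (4 a)^3 = -1728 * (4*13)^3 mod 37 = 14
j = 14 * 17^(-1) mod 37 = 3

j = 3 (mod 37)


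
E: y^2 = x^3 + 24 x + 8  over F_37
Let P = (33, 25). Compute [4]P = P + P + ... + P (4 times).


k = 4 = 100_2 (binary, LSB first: 001)
Double-and-add from P = (33, 25):
  bit 0 = 0: acc unchanged = O
  bit 1 = 0: acc unchanged = O
  bit 2 = 1: acc = O + (33, 12) = (33, 12)

4P = (33, 12)


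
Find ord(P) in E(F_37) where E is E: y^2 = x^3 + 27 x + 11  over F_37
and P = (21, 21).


Compute successive multiples of P until we hit O:
  1P = (21, 21)
  2P = (5, 7)
  3P = (32, 11)
  4P = (31, 15)
  5P = (12, 18)
  6P = (0, 23)
  7P = (27, 6)
  8P = (23, 21)
  ... (continuing to 41P)
  41P = O

ord(P) = 41


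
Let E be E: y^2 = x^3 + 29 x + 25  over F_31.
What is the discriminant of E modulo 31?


4 a^3 + 27 b^2 = 4*29^3 + 27*25^2 = 97556 + 16875 = 114431
Delta = -16 * (114431) = -1830896
Delta mod 31 = 26

Delta = 26 (mod 31)


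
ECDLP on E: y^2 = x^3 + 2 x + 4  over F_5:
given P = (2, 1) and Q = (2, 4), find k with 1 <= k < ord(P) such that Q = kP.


Enumerate multiples of P until we hit Q = (2, 4):
  1P = (2, 1)
  2P = (0, 3)
  3P = (4, 1)
  4P = (4, 4)
  5P = (0, 2)
  6P = (2, 4)
Match found at i = 6.

k = 6


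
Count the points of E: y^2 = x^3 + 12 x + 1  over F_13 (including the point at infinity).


For each x in F_13, count y with y^2 = x^3 + 12 x + 1 mod 13:
  x = 0: RHS = 1, y in [1, 12]  -> 2 point(s)
  x = 1: RHS = 1, y in [1, 12]  -> 2 point(s)
  x = 3: RHS = 12, y in [5, 8]  -> 2 point(s)
  x = 4: RHS = 9, y in [3, 10]  -> 2 point(s)
  x = 5: RHS = 4, y in [2, 11]  -> 2 point(s)
  x = 6: RHS = 3, y in [4, 9]  -> 2 point(s)
  x = 7: RHS = 12, y in [5, 8]  -> 2 point(s)
  x = 10: RHS = 3, y in [4, 9]  -> 2 point(s)
  x = 12: RHS = 1, y in [1, 12]  -> 2 point(s)
Affine points: 18. Add the point at infinity: total = 19.

#E(F_13) = 19


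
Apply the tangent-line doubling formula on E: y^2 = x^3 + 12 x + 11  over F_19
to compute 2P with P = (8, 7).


Doubling: s = (3 x1^2 + a) / (2 y1)
s = (3*8^2 + 12) / (2*7) mod 19 = 1
x3 = s^2 - 2 x1 mod 19 = 1^2 - 2*8 = 4
y3 = s (x1 - x3) - y1 mod 19 = 1 * (8 - 4) - 7 = 16

2P = (4, 16)


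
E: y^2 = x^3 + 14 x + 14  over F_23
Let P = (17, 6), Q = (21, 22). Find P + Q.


P != Q, so use the chord formula.
s = (y2 - y1) / (x2 - x1) = (16) / (4) mod 23 = 4
x3 = s^2 - x1 - x2 mod 23 = 4^2 - 17 - 21 = 1
y3 = s (x1 - x3) - y1 mod 23 = 4 * (17 - 1) - 6 = 12

P + Q = (1, 12)


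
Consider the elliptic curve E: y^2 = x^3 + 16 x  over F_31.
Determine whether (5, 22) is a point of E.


Check whether y^2 = x^3 + 16 x + 0 (mod 31) for (x, y) = (5, 22).
LHS: y^2 = 22^2 mod 31 = 19
RHS: x^3 + 16 x + 0 = 5^3 + 16*5 + 0 mod 31 = 19
LHS = RHS

Yes, on the curve


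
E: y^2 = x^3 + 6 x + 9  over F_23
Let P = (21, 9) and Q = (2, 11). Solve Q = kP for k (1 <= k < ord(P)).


Enumerate multiples of P until we hit Q = (2, 11):
  1P = (21, 9)
  2P = (5, 7)
  3P = (6, 13)
  4P = (2, 12)
  5P = (2, 11)
Match found at i = 5.

k = 5


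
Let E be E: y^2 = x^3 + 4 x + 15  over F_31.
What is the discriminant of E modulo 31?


4 a^3 + 27 b^2 = 4*4^3 + 27*15^2 = 256 + 6075 = 6331
Delta = -16 * (6331) = -101296
Delta mod 31 = 12

Delta = 12 (mod 31)


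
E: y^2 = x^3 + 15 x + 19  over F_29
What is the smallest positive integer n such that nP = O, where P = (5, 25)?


Compute successive multiples of P until we hit O:
  1P = (5, 25)
  2P = (6, 8)
  3P = (17, 5)
  4P = (13, 27)
  5P = (2, 12)
  6P = (15, 9)
  7P = (22, 8)
  8P = (3, 2)
  ... (continuing to 40P)
  40P = O

ord(P) = 40


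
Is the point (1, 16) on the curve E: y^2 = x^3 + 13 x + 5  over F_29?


Check whether y^2 = x^3 + 13 x + 5 (mod 29) for (x, y) = (1, 16).
LHS: y^2 = 16^2 mod 29 = 24
RHS: x^3 + 13 x + 5 = 1^3 + 13*1 + 5 mod 29 = 19
LHS != RHS

No, not on the curve


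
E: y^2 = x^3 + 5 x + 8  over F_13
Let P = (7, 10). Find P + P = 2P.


Doubling: s = (3 x1^2 + a) / (2 y1)
s = (3*7^2 + 5) / (2*10) mod 13 = 5
x3 = s^2 - 2 x1 mod 13 = 5^2 - 2*7 = 11
y3 = s (x1 - x3) - y1 mod 13 = 5 * (7 - 11) - 10 = 9

2P = (11, 9)


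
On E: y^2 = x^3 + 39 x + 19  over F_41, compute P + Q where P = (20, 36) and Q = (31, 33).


P != Q, so use the chord formula.
s = (y2 - y1) / (x2 - x1) = (38) / (11) mod 41 = 37
x3 = s^2 - x1 - x2 mod 41 = 37^2 - 20 - 31 = 6
y3 = s (x1 - x3) - y1 mod 41 = 37 * (20 - 6) - 36 = 31

P + Q = (6, 31)


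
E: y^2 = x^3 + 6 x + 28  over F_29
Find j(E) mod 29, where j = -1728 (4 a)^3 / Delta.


Delta = -16(4 a^3 + 27 b^2) mod 29 = 12
-1728 * (4 a)^3 = -1728 * (4*6)^3 mod 29 = 8
j = 8 * 12^(-1) mod 29 = 20

j = 20 (mod 29)


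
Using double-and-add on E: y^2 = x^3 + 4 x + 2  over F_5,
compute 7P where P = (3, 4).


k = 7 = 111_2 (binary, LSB first: 111)
Double-and-add from P = (3, 4):
  bit 0 = 1: acc = O + (3, 4) = (3, 4)
  bit 1 = 1: acc = (3, 4) + (3, 1) = O
  bit 2 = 1: acc = O + (3, 4) = (3, 4)

7P = (3, 4)


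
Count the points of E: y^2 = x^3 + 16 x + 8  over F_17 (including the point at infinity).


For each x in F_17, count y with y^2 = x^3 + 16 x + 8 mod 17:
  x = 0: RHS = 8, y in [5, 12]  -> 2 point(s)
  x = 1: RHS = 8, y in [5, 12]  -> 2 point(s)
  x = 3: RHS = 15, y in [7, 10]  -> 2 point(s)
  x = 4: RHS = 0, y in [0]  -> 1 point(s)
  x = 5: RHS = 9, y in [3, 14]  -> 2 point(s)
  x = 7: RHS = 4, y in [2, 15]  -> 2 point(s)
  x = 8: RHS = 2, y in [6, 11]  -> 2 point(s)
  x = 11: RHS = 2, y in [6, 11]  -> 2 point(s)
  x = 13: RHS = 16, y in [4, 13]  -> 2 point(s)
  x = 14: RHS = 1, y in [1, 16]  -> 2 point(s)
  x = 15: RHS = 2, y in [6, 11]  -> 2 point(s)
  x = 16: RHS = 8, y in [5, 12]  -> 2 point(s)
Affine points: 23. Add the point at infinity: total = 24.

#E(F_17) = 24


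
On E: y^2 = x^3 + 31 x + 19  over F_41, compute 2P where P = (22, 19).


Doubling: s = (3 x1^2 + a) / (2 y1)
s = (3*22^2 + 31) / (2*19) mod 41 = 25
x3 = s^2 - 2 x1 mod 41 = 25^2 - 2*22 = 7
y3 = s (x1 - x3) - y1 mod 41 = 25 * (22 - 7) - 19 = 28

2P = (7, 28)


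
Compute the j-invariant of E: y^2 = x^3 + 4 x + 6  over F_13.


Delta = -16(4 a^3 + 27 b^2) mod 13 = 8
-1728 * (4 a)^3 = -1728 * (4*4)^3 mod 13 = 1
j = 1 * 8^(-1) mod 13 = 5

j = 5 (mod 13)


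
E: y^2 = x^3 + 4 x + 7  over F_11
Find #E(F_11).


For each x in F_11, count y with y^2 = x^3 + 4 x + 7 mod 11:
  x = 1: RHS = 1, y in [1, 10]  -> 2 point(s)
  x = 2: RHS = 1, y in [1, 10]  -> 2 point(s)
  x = 5: RHS = 9, y in [3, 8]  -> 2 point(s)
  x = 6: RHS = 5, y in [4, 7]  -> 2 point(s)
  x = 7: RHS = 4, y in [2, 9]  -> 2 point(s)
  x = 8: RHS = 1, y in [1, 10]  -> 2 point(s)
Affine points: 12. Add the point at infinity: total = 13.

#E(F_11) = 13


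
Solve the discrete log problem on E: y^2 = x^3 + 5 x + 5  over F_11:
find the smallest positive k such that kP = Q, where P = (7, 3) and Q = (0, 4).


Enumerate multiples of P until we hit Q = (0, 4):
  1P = (7, 3)
  2P = (2, 10)
  3P = (0, 7)
  4P = (5, 10)
  5P = (3, 5)
  6P = (4, 1)
  7P = (9, 3)
  8P = (6, 8)
  9P = (1, 0)
  10P = (6, 3)
  11P = (9, 8)
  12P = (4, 10)
  13P = (3, 6)
  14P = (5, 1)
  15P = (0, 4)
Match found at i = 15.

k = 15


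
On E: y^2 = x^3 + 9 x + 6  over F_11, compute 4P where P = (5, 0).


k = 4 = 100_2 (binary, LSB first: 001)
Double-and-add from P = (5, 0):
  bit 0 = 0: acc unchanged = O
  bit 1 = 0: acc unchanged = O
  bit 2 = 1: acc = O + O = O

4P = O


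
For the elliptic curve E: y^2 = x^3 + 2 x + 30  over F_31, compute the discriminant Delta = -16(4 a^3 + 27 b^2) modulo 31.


4 a^3 + 27 b^2 = 4*2^3 + 27*30^2 = 32 + 24300 = 24332
Delta = -16 * (24332) = -389312
Delta mod 31 = 17

Delta = 17 (mod 31)


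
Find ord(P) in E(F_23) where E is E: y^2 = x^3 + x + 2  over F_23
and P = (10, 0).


Compute successive multiples of P until we hit O:
  1P = (10, 0)
  2P = O

ord(P) = 2


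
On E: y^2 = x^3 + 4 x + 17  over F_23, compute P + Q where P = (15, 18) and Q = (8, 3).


P != Q, so use the chord formula.
s = (y2 - y1) / (x2 - x1) = (8) / (16) mod 23 = 12
x3 = s^2 - x1 - x2 mod 23 = 12^2 - 15 - 8 = 6
y3 = s (x1 - x3) - y1 mod 23 = 12 * (15 - 6) - 18 = 21

P + Q = (6, 21)


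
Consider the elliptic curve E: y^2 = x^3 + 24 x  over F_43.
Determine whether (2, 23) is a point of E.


Check whether y^2 = x^3 + 24 x + 0 (mod 43) for (x, y) = (2, 23).
LHS: y^2 = 23^2 mod 43 = 13
RHS: x^3 + 24 x + 0 = 2^3 + 24*2 + 0 mod 43 = 13
LHS = RHS

Yes, on the curve


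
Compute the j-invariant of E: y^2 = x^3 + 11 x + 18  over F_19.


Delta = -16(4 a^3 + 27 b^2) mod 19 = 17
-1728 * (4 a)^3 = -1728 * (4*11)^3 mod 19 = 7
j = 7 * 17^(-1) mod 19 = 6

j = 6 (mod 19)


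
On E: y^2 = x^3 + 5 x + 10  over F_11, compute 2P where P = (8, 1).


Doubling: s = (3 x1^2 + a) / (2 y1)
s = (3*8^2 + 5) / (2*1) mod 11 = 5
x3 = s^2 - 2 x1 mod 11 = 5^2 - 2*8 = 9
y3 = s (x1 - x3) - y1 mod 11 = 5 * (8 - 9) - 1 = 5

2P = (9, 5)


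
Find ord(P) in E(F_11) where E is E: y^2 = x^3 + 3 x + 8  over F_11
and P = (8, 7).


Compute successive multiples of P until we hit O:
  1P = (8, 7)
  2P = (7, 3)
  3P = (1, 10)
  4P = (6, 0)
  5P = (1, 1)
  6P = (7, 8)
  7P = (8, 4)
  8P = O

ord(P) = 8


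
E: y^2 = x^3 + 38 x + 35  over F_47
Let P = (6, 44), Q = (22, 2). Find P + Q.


P != Q, so use the chord formula.
s = (y2 - y1) / (x2 - x1) = (5) / (16) mod 47 = 15
x3 = s^2 - x1 - x2 mod 47 = 15^2 - 6 - 22 = 9
y3 = s (x1 - x3) - y1 mod 47 = 15 * (6 - 9) - 44 = 5

P + Q = (9, 5)


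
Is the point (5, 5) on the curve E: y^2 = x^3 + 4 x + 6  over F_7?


Check whether y^2 = x^3 + 4 x + 6 (mod 7) for (x, y) = (5, 5).
LHS: y^2 = 5^2 mod 7 = 4
RHS: x^3 + 4 x + 6 = 5^3 + 4*5 + 6 mod 7 = 4
LHS = RHS

Yes, on the curve


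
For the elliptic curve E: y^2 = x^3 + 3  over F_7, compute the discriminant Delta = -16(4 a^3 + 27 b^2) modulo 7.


4 a^3 + 27 b^2 = 4*0^3 + 27*3^2 = 0 + 243 = 243
Delta = -16 * (243) = -3888
Delta mod 7 = 4

Delta = 4 (mod 7)


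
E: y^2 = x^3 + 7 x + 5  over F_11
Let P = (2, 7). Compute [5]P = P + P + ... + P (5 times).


k = 5 = 101_2 (binary, LSB first: 101)
Double-and-add from P = (2, 7):
  bit 0 = 1: acc = O + (2, 7) = (2, 7)
  bit 1 = 0: acc unchanged = (2, 7)
  bit 2 = 1: acc = (2, 7) + (9, 7) = (0, 4)

5P = (0, 4)


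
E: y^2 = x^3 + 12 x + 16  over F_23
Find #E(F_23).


For each x in F_23, count y with y^2 = x^3 + 12 x + 16 mod 23:
  x = 0: RHS = 16, y in [4, 19]  -> 2 point(s)
  x = 1: RHS = 6, y in [11, 12]  -> 2 point(s)
  x = 2: RHS = 2, y in [5, 18]  -> 2 point(s)
  x = 4: RHS = 13, y in [6, 17]  -> 2 point(s)
  x = 7: RHS = 6, y in [11, 12]  -> 2 point(s)
  x = 8: RHS = 3, y in [7, 16]  -> 2 point(s)
  x = 9: RHS = 2, y in [5, 18]  -> 2 point(s)
  x = 10: RHS = 9, y in [3, 20]  -> 2 point(s)
  x = 12: RHS = 2, y in [5, 18]  -> 2 point(s)
  x = 13: RHS = 0, y in [0]  -> 1 point(s)
  x = 15: RHS = 6, y in [11, 12]  -> 2 point(s)
  x = 16: RHS = 3, y in [7, 16]  -> 2 point(s)
  x = 17: RHS = 4, y in [2, 21]  -> 2 point(s)
  x = 22: RHS = 3, y in [7, 16]  -> 2 point(s)
Affine points: 27. Add the point at infinity: total = 28.

#E(F_23) = 28


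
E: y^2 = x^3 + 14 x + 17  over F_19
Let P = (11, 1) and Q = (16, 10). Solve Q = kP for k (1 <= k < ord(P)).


Enumerate multiples of P until we hit Q = (16, 10):
  1P = (11, 1)
  2P = (4, 17)
  3P = (10, 13)
  4P = (9, 13)
  5P = (16, 10)
Match found at i = 5.

k = 5


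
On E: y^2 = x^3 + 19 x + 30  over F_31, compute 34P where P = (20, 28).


k = 34 = 100010_2 (binary, LSB first: 010001)
Double-and-add from P = (20, 28):
  bit 0 = 0: acc unchanged = O
  bit 1 = 1: acc = O + (11, 19) = (11, 19)
  bit 2 = 0: acc unchanged = (11, 19)
  bit 3 = 0: acc unchanged = (11, 19)
  bit 4 = 0: acc unchanged = (11, 19)
  bit 5 = 1: acc = (11, 19) + (28, 15) = (6, 9)

34P = (6, 9)


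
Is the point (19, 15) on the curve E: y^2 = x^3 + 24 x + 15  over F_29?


Check whether y^2 = x^3 + 24 x + 15 (mod 29) for (x, y) = (19, 15).
LHS: y^2 = 15^2 mod 29 = 22
RHS: x^3 + 24 x + 15 = 19^3 + 24*19 + 15 mod 29 = 22
LHS = RHS

Yes, on the curve


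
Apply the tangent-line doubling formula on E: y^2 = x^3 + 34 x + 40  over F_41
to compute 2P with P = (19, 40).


Doubling: s = (3 x1^2 + a) / (2 y1)
s = (3*19^2 + 34) / (2*40) mod 41 = 36
x3 = s^2 - 2 x1 mod 41 = 36^2 - 2*19 = 28
y3 = s (x1 - x3) - y1 mod 41 = 36 * (19 - 28) - 40 = 5

2P = (28, 5)


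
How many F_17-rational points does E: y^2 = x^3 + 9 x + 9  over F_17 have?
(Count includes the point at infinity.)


For each x in F_17, count y with y^2 = x^3 + 9 x + 9 mod 17:
  x = 0: RHS = 9, y in [3, 14]  -> 2 point(s)
  x = 1: RHS = 2, y in [6, 11]  -> 2 point(s)
  x = 2: RHS = 1, y in [1, 16]  -> 2 point(s)
  x = 5: RHS = 9, y in [3, 14]  -> 2 point(s)
  x = 8: RHS = 15, y in [7, 10]  -> 2 point(s)
  x = 12: RHS = 9, y in [3, 14]  -> 2 point(s)
  x = 15: RHS = 0, y in [0]  -> 1 point(s)
  x = 16: RHS = 16, y in [4, 13]  -> 2 point(s)
Affine points: 15. Add the point at infinity: total = 16.

#E(F_17) = 16


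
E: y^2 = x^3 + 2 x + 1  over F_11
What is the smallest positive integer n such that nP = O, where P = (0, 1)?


Compute successive multiples of P until we hit O:
  1P = (0, 1)
  2P = (1, 9)
  3P = (8, 1)
  4P = (3, 10)
  5P = (6, 3)
  6P = (10, 3)
  7P = (5, 9)
  8P = (9, 0)
  ... (continuing to 16P)
  16P = O

ord(P) = 16


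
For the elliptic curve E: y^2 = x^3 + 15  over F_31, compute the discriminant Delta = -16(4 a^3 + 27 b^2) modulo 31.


4 a^3 + 27 b^2 = 4*0^3 + 27*15^2 = 0 + 6075 = 6075
Delta = -16 * (6075) = -97200
Delta mod 31 = 16

Delta = 16 (mod 31)


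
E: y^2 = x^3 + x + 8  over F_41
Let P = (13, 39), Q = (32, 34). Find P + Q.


P != Q, so use the chord formula.
s = (y2 - y1) / (x2 - x1) = (36) / (19) mod 41 = 17
x3 = s^2 - x1 - x2 mod 41 = 17^2 - 13 - 32 = 39
y3 = s (x1 - x3) - y1 mod 41 = 17 * (13 - 39) - 39 = 11

P + Q = (39, 11)
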